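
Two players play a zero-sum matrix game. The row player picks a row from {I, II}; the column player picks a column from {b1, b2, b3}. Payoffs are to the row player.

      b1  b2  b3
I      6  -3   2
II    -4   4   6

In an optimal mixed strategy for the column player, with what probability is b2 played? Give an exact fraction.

Row minima: I → -3, II → -4; maximin = -3.
Column maxima: b1 → 6, b2 → 4, b3 → 6; minimax = 4.
-3 ≠ 4, so there is no saddle point; optimal play is mixed.
b3 is strictly dominated by b2 (it gives the row player strictly more in every row), so the column player never plays it.
On the remaining 2×2 (I, II vs b1, b2):
Let the row player play I with probability p. Expected payoff against b1: 6p + (-4)(1−p) = 10p − 4; against b2: (-3)p + 4(1−p) = −7p + 4.
Setting these equal: 10p − 4 = −7p + 4 ⇒ 17p = 8 ⇒ p = 8/17, and the value is (10)·(8/17) − 4 = 12/17.
For the column player: with q = P(b1), equating I's and II's payoffs gives 9q − 3 = −8q + 4 ⇒ q = 7/17.

10/17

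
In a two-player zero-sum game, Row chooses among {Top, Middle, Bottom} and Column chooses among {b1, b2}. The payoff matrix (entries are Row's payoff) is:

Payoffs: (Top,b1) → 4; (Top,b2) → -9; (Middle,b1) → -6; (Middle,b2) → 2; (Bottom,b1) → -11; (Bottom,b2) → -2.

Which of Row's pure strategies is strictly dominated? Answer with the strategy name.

Middle gives a strictly higher payoff than Bottom against every column: -6 > -11, 2 > -2.
So Bottom is strictly dominated and Row never plays it.

Bottom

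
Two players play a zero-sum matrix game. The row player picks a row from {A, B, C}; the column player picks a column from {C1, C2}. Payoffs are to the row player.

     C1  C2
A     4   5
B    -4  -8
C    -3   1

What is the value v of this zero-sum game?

4

Row minima: A → 4, B → -8, C → -3; maximin = 4.
Column maxima: C1 → 4, C2 → 5; minimax = 4.
Since maximin = minimax = 4, there is a saddle point and the value is 4.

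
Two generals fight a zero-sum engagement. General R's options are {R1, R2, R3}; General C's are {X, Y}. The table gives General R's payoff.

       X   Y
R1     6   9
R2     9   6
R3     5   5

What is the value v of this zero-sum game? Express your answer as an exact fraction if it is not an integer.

15/2

Row minima: R1 → 6, R2 → 6, R3 → 5; maximin = 6.
Column maxima: X → 9, Y → 9; minimax = 9.
6 ≠ 9, so there is no saddle point; optimal play is mixed.
R3 is strictly dominated by R1, so General R never plays it.
On the remaining 2×2 (R1, R2 vs X, Y):
Let General R play R1 with probability p. Expected payoff against X: 6p + 9(1−p) = −3p + 9; against Y: 9p + 6(1−p) = 3p + 6.
Setting these equal: −3p + 9 = 3p + 6 ⇒ −6p = -3 ⇒ p = 1/2, and the value is (-3)·(1/2) + 9 = 15/2.
For General C: with q = P(X), equating R1's and R2's payoffs gives −3q + 9 = 3q + 6 ⇒ q = 1/2.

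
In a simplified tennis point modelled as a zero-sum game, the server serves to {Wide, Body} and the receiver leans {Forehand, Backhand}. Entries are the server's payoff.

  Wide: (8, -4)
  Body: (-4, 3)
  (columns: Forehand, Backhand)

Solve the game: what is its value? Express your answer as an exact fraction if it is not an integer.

8/19

Row minima: Wide → -4, Body → -4; maximin = -4.
Column maxima: Forehand → 8, Backhand → 3; minimax = 3.
-4 ≠ 3, so there is no saddle point; optimal play is mixed.
Let the server play Wide with probability p. Expected payoff against Forehand: 8p + (-4)(1−p) = 12p − 4; against Backhand: (-4)p + 3(1−p) = −7p + 3.
Setting these equal: 12p − 4 = −7p + 3 ⇒ 19p = 7 ⇒ p = 7/19, and the value is (12)·(7/19) − 4 = 8/19.
For the receiver: with q = P(Forehand), equating Wide's and Body's payoffs gives 12q − 4 = −7q + 3 ⇒ q = 7/19.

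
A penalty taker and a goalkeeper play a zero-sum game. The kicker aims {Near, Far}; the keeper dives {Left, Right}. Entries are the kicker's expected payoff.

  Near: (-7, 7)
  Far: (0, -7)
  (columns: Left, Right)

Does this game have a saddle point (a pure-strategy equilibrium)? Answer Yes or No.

No

Row minima: Near → -7, Far → -7; maximin = -7.
Column maxima: Left → 0, Right → 7; minimax = 0.
-7 ≠ 0, so no pure-strategy equilibrium exists.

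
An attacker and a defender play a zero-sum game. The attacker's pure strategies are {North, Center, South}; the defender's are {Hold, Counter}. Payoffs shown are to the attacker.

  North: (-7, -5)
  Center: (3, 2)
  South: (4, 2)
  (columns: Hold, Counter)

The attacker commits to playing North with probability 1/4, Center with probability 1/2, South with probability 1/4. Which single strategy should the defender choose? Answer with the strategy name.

If the defender plays Hold, the attacker's expected payoff is (1/4)·(-7) + (1/2)·3 + (1/4)·4 = 3/4.
If the defender plays Counter, the attacker's expected payoff is (1/4)·(-5) + (1/2)·2 + (1/4)·2 = 1/4.
The defender minimizes the attacker's payoff; the smallest is 1/4, so the best response is Counter.

Counter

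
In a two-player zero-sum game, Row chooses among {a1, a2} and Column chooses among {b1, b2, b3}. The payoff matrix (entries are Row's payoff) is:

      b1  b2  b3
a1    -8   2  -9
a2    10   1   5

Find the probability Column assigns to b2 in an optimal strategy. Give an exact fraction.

Row minima: a1 → -9, a2 → 1; maximin = 1.
Column maxima: b1 → 10, b2 → 2, b3 → 5; minimax = 2.
1 ≠ 2, so there is no saddle point; optimal play is mixed.
b1 is strictly dominated by b3 (it gives Row strictly more in every row), so Column never plays it.
On the remaining 2×2 (a1, a2 vs b2, b3):
Let Row play a1 with probability p. Expected payoff against b2: 2p + 1(1−p) = p + 1; against b3: (-9)p + 5(1−p) = −14p + 5.
Setting these equal: p + 1 = −14p + 5 ⇒ 15p = 4 ⇒ p = 4/15, and the value is (1)·(4/15) + 1 = 19/15.
For Column: with q = P(b2), equating a1's and a2's payoffs gives 11q − 9 = −4q + 5 ⇒ q = 14/15.

14/15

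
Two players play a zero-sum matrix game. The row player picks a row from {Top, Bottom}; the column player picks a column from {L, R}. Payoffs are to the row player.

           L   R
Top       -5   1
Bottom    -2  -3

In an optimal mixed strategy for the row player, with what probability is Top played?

Row minima: Top → -5, Bottom → -3; maximin = -3.
Column maxima: L → -2, R → 1; minimax = -2.
-3 ≠ -2, so there is no saddle point; optimal play is mixed.
Let the row player play Top with probability p. Expected payoff against L: (-5)p + (-2)(1−p) = −3p − 2; against R: 1p + (-3)(1−p) = 4p − 3.
Setting these equal: −3p − 2 = 4p − 3 ⇒ −7p = -1 ⇒ p = 1/7, and the value is (-3)·(1/7) − 2 = -17/7.
For the column player: with q = P(L), equating Top's and Bottom's payoffs gives −6q + 1 = q − 3 ⇒ q = 4/7.

1/7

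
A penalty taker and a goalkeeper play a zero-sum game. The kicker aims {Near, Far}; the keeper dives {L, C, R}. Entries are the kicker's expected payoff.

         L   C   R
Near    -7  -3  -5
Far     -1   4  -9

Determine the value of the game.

Row minima: Near → -7, Far → -9; maximin = -7.
Column maxima: L → -1, C → 4, R → -5; minimax = -5.
-7 ≠ -5, so there is no saddle point; optimal play is mixed.
C is strictly dominated by L (it gives the kicker strictly more in every row), so the keeper never plays it.
On the remaining 2×2 (Near, Far vs L, R):
Let the kicker play Near with probability p. Expected payoff against L: (-7)p + (-1)(1−p) = −6p − 1; against R: (-5)p + (-9)(1−p) = 4p − 9.
Setting these equal: −6p − 1 = 4p − 9 ⇒ −10p = -8 ⇒ p = 4/5, and the value is (-6)·(4/5) − 1 = -29/5.
For the keeper: with q = P(L), equating Near's and Far's payoffs gives −2q − 5 = 8q − 9 ⇒ q = 2/5.

-29/5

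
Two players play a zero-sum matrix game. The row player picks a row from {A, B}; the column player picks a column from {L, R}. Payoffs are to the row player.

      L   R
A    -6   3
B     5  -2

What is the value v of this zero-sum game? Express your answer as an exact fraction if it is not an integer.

3/16

Row minima: A → -6, B → -2; maximin = -2.
Column maxima: L → 5, R → 3; minimax = 3.
-2 ≠ 3, so there is no saddle point; optimal play is mixed.
Let the row player play A with probability p. Expected payoff against L: (-6)p + 5(1−p) = −11p + 5; against R: 3p + (-2)(1−p) = 5p − 2.
Setting these equal: −11p + 5 = 5p − 2 ⇒ −16p = -7 ⇒ p = 7/16, and the value is (-11)·(7/16) + 5 = 3/16.
For the column player: with q = P(L), equating A's and B's payoffs gives −9q + 3 = 7q − 2 ⇒ q = 5/16.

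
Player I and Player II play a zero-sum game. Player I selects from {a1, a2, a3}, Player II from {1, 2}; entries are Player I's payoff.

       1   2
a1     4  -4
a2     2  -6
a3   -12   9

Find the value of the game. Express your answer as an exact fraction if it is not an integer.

Row minima: a1 → -4, a2 → -6, a3 → -12; maximin = -4.
Column maxima: 1 → 4, 2 → 9; minimax = 4.
-4 ≠ 4, so there is no saddle point; optimal play is mixed.
a2 is strictly dominated by a1, so Player I never plays it.
On the remaining 2×2 (a1, a3 vs 1, 2):
Let Player I play a1 with probability p. Expected payoff against 1: 4p + (-12)(1−p) = 16p − 12; against 2: (-4)p + 9(1−p) = −13p + 9.
Setting these equal: 16p − 12 = −13p + 9 ⇒ 29p = 21 ⇒ p = 21/29, and the value is (16)·(21/29) − 12 = -12/29.
For Player II: with q = P(1), equating a1's and a3's payoffs gives 8q − 4 = −21q + 9 ⇒ q = 13/29.

-12/29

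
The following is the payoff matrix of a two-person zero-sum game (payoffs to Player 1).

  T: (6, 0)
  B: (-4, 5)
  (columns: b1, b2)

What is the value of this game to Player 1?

Row minima: T → 0, B → -4; maximin = 0.
Column maxima: b1 → 6, b2 → 5; minimax = 5.
0 ≠ 5, so there is no saddle point; optimal play is mixed.
Let Player 1 play T with probability p. Expected payoff against b1: 6p + (-4)(1−p) = 10p − 4; against b2: 0p + 5(1−p) = −5p + 5.
Setting these equal: 10p − 4 = −5p + 5 ⇒ 15p = 9 ⇒ p = 3/5, and the value is (10)·(3/5) − 4 = 2.
For Player 2: with q = P(b1), equating T's and B's payoffs gives 6q = −9q + 5 ⇒ q = 1/3.

2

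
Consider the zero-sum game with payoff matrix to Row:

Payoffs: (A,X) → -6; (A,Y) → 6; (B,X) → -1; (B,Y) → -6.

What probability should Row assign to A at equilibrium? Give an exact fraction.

Row minima: A → -6, B → -6; maximin = -6.
Column maxima: X → -1, Y → 6; minimax = -1.
-6 ≠ -1, so there is no saddle point; optimal play is mixed.
Let Row play A with probability p. Expected payoff against X: (-6)p + (-1)(1−p) = −5p − 1; against Y: 6p + (-6)(1−p) = 12p − 6.
Setting these equal: −5p − 1 = 12p − 6 ⇒ −17p = -5 ⇒ p = 5/17, and the value is (-5)·(5/17) − 1 = -42/17.
For Column: with q = P(X), equating A's and B's payoffs gives −12q + 6 = 5q − 6 ⇒ q = 12/17.

5/17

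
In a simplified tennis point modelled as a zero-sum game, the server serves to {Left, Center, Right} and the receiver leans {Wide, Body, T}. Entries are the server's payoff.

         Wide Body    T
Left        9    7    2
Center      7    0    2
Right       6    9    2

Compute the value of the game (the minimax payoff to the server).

Row minima: Left → 2, Center → 0, Right → 2; maximin = 2.
Column maxima: Wide → 9, Body → 9, T → 2; minimax = 2.
Since maximin = minimax = 2, there is a saddle point and the value is 2.

2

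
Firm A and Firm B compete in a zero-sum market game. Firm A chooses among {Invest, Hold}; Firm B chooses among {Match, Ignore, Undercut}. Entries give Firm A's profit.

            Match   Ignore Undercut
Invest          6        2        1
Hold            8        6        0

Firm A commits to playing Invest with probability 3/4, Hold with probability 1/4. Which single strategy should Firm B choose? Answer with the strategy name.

If Firm B plays Match, Firm A's expected payoff is (3/4)·6 + (1/4)·8 = 13/2.
If Firm B plays Ignore, Firm A's expected payoff is (3/4)·2 + (1/4)·6 = 3.
If Firm B plays Undercut, Firm A's expected payoff is (3/4)·1 + (1/4)·0 = 3/4.
Firm B minimizes Firm A's payoff; the smallest is 3/4, so the best response is Undercut.

Undercut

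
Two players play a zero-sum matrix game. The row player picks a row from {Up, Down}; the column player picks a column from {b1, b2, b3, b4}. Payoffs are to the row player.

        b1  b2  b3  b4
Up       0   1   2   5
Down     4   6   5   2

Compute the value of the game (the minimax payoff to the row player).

20/7

Row minima: Up → 0, Down → 2; maximin = 2.
Column maxima: b1 → 4, b2 → 6, b3 → 5, b4 → 5; minimax = 4.
2 ≠ 4, so there is no saddle point; optimal play is mixed.
b2 is strictly dominated by b1 (it gives the row player strictly more in every row), so the column player never plays it.
b3 is strictly dominated by b1 (it gives the row player strictly more in every row), so the column player never plays it.
On the remaining 2×2 (Up, Down vs b1, b4):
Let the row player play Up with probability p. Expected payoff against b1: 0p + 4(1−p) = −4p + 4; against b4: 5p + 2(1−p) = 3p + 2.
Setting these equal: −4p + 4 = 3p + 2 ⇒ −7p = -2 ⇒ p = 2/7, and the value is (-4)·(2/7) + 4 = 20/7.
For the column player: with q = P(b1), equating Up's and Down's payoffs gives −5q + 5 = 2q + 2 ⇒ q = 3/7.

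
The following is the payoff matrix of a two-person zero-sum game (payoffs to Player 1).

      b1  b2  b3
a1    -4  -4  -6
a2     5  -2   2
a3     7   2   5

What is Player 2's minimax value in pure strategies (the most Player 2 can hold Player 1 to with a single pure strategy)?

2

Column maxima: b1 → 7, b2 → 2, b3 → 5.
The smallest of these is 2.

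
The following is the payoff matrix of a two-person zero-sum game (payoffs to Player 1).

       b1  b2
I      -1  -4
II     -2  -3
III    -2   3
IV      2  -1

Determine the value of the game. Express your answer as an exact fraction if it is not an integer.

Row minima: I → -4, II → -3, III → -2, IV → -1; maximin = -1.
Column maxima: b1 → 2, b2 → 3; minimax = 2.
-1 ≠ 2, so there is no saddle point; optimal play is mixed.
I is strictly dominated by IV, so Player 1 never plays it.
II is strictly dominated by IV, so Player 1 never plays it.
On the remaining 2×2 (III, IV vs b1, b2):
Let Player 1 play III with probability p. Expected payoff against b1: (-2)p + 2(1−p) = −4p + 2; against b2: 3p + (-1)(1−p) = 4p − 1.
Setting these equal: −4p + 2 = 4p − 1 ⇒ −8p = -3 ⇒ p = 3/8, and the value is (-4)·(3/8) + 2 = 1/2.
For Player 2: with q = P(b1), equating III's and IV's payoffs gives −5q + 3 = 3q − 1 ⇒ q = 1/2.

1/2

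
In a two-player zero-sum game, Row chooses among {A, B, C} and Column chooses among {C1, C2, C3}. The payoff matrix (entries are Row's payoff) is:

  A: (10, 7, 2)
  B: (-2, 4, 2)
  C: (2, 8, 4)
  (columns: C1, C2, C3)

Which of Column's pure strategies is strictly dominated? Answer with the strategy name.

C2

C3 holds Row's payoff strictly below C2 in every row: 2 < 7, 2 < 4, 4 < 8.
So C2 is strictly dominated for Column.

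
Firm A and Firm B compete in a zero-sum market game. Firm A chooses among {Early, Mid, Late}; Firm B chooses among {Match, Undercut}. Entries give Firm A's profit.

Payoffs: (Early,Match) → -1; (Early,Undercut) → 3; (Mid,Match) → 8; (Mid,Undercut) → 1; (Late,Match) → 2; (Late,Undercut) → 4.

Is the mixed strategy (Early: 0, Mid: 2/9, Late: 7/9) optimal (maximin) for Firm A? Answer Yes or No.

Against Match this mix gives (2/9)·8 + (7/9)·2 = 10/3.
Against Undercut this mix gives (2/9)·1 + (7/9)·4 = 10/3.
All of Firm B's active replies (Match, Undercut) yield 10/3, and no column does worse for Firm A. The mix makes Firm B indifferent and guarantees 10/3, so it is optimal.

Yes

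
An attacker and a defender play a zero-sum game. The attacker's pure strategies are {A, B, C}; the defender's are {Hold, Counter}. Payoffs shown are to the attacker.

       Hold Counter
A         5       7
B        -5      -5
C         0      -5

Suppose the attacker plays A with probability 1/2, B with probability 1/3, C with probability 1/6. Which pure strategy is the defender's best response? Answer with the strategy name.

If the defender plays Hold, the attacker's expected payoff is (1/2)·5 + (1/3)·(-5) + (1/6)·0 = 5/6.
If the defender plays Counter, the attacker's expected payoff is (1/2)·7 + (1/3)·(-5) + (1/6)·(-5) = 1.
The defender minimizes the attacker's payoff; the smallest is 5/6, so the best response is Hold.

Hold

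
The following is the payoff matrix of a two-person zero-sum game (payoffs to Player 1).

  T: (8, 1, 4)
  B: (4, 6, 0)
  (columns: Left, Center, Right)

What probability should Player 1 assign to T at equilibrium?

Row minima: T → 1, B → 0; maximin = 1.
Column maxima: Left → 8, Center → 6, Right → 4; minimax = 4.
1 ≠ 4, so there is no saddle point; optimal play is mixed.
Left is strictly dominated by Right (it gives Player 1 strictly more in every row), so Player 2 never plays it.
On the remaining 2×2 (T, B vs Center, Right):
Let Player 1 play T with probability p. Expected payoff against Center: 1p + 6(1−p) = −5p + 6; against Right: 4p + 0(1−p) = 4p.
Setting these equal: −5p + 6 = 4p ⇒ −9p = -6 ⇒ p = 2/3, and the value is (-5)·(2/3) + 6 = 8/3.
For Player 2: with q = P(Center), equating T's and B's payoffs gives −3q + 4 = 6q ⇒ q = 4/9.

2/3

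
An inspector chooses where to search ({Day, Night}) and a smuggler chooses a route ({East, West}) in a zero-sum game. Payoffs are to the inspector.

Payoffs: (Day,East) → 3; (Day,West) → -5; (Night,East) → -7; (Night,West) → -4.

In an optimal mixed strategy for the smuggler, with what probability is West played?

Row minima: Day → -5, Night → -7; maximin = -5.
Column maxima: East → 3, West → -4; minimax = -4.
-5 ≠ -4, so there is no saddle point; optimal play is mixed.
Let the inspector play Day with probability p. Expected payoff against East: 3p + (-7)(1−p) = 10p − 7; against West: (-5)p + (-4)(1−p) = −p − 4.
Setting these equal: 10p − 7 = −p − 4 ⇒ 11p = 3 ⇒ p = 3/11, and the value is (10)·(3/11) − 7 = -47/11.
For the smuggler: with q = P(East), equating Day's and Night's payoffs gives 8q − 5 = −3q − 4 ⇒ q = 1/11.

10/11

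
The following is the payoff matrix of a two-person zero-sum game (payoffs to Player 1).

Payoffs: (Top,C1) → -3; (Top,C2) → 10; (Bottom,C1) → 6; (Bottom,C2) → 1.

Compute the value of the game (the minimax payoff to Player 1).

Row minima: Top → -3, Bottom → 1; maximin = 1.
Column maxima: C1 → 6, C2 → 10; minimax = 6.
1 ≠ 6, so there is no saddle point; optimal play is mixed.
Let Player 1 play Top with probability p. Expected payoff against C1: (-3)p + 6(1−p) = −9p + 6; against C2: 10p + 1(1−p) = 9p + 1.
Setting these equal: −9p + 6 = 9p + 1 ⇒ −18p = -5 ⇒ p = 5/18, and the value is (-9)·(5/18) + 6 = 7/2.
For Player 2: with q = P(C1), equating Top's and Bottom's payoffs gives −13q + 10 = 5q + 1 ⇒ q = 1/2.

7/2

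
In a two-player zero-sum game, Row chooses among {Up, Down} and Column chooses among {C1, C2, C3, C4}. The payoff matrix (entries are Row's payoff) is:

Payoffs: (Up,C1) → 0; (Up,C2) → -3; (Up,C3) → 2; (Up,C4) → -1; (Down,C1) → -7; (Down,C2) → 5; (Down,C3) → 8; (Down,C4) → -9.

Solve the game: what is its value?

-2

Row minima: Up → -3, Down → -9; maximin = -3.
Column maxima: C1 → 0, C2 → 5, C3 → 8, C4 → -1; minimax = -1.
-3 ≠ -1, so there is no saddle point; optimal play is mixed.
C1 is strictly dominated by C4 (it gives Row strictly more in every row), so Column never plays it.
C3 is strictly dominated by C2 (it gives Row strictly more in every row), so Column never plays it.
On the remaining 2×2 (Up, Down vs C2, C4):
Let Row play Up with probability p. Expected payoff against C2: (-3)p + 5(1−p) = −8p + 5; against C4: (-1)p + (-9)(1−p) = 8p − 9.
Setting these equal: −8p + 5 = 8p − 9 ⇒ −16p = -14 ⇒ p = 7/8, and the value is (-8)·(7/8) + 5 = -2.
For Column: with q = P(C2), equating Up's and Down's payoffs gives −2q − 1 = 14q − 9 ⇒ q = 1/2.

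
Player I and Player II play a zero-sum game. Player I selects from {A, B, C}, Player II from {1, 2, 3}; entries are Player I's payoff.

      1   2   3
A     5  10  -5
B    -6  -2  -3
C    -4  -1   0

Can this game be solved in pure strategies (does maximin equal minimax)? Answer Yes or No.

Row minima: A → -5, B → -6, C → -4; maximin = -4.
Column maxima: 1 → 5, 2 → 10, 3 → 0; minimax = 0.
-4 ≠ 0, so no pure-strategy equilibrium exists.

No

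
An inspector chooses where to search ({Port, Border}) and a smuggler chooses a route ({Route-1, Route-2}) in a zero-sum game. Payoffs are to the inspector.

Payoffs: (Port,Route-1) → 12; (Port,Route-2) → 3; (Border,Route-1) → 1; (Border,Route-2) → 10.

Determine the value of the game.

13/2

Row minima: Port → 3, Border → 1; maximin = 3.
Column maxima: Route-1 → 12, Route-2 → 10; minimax = 10.
3 ≠ 10, so there is no saddle point; optimal play is mixed.
Let the inspector play Port with probability p. Expected payoff against Route-1: 12p + 1(1−p) = 11p + 1; against Route-2: 3p + 10(1−p) = −7p + 10.
Setting these equal: 11p + 1 = −7p + 10 ⇒ 18p = 9 ⇒ p = 1/2, and the value is (11)·(1/2) + 1 = 13/2.
For the smuggler: with q = P(Route-1), equating Port's and Border's payoffs gives 9q + 3 = −9q + 10 ⇒ q = 7/18.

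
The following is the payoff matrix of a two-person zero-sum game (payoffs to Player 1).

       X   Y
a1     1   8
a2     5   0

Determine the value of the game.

10/3

Row minima: a1 → 1, a2 → 0; maximin = 1.
Column maxima: X → 5, Y → 8; minimax = 5.
1 ≠ 5, so there is no saddle point; optimal play is mixed.
Let Player 1 play a1 with probability p. Expected payoff against X: 1p + 5(1−p) = −4p + 5; against Y: 8p + 0(1−p) = 8p.
Setting these equal: −4p + 5 = 8p ⇒ −12p = -5 ⇒ p = 5/12, and the value is (-4)·(5/12) + 5 = 10/3.
For Player 2: with q = P(X), equating a1's and a2's payoffs gives −7q + 8 = 5q ⇒ q = 2/3.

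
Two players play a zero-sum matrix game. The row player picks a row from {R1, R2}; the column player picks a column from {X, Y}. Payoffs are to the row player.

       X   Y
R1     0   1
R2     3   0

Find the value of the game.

Row minima: R1 → 0, R2 → 0; maximin = 0.
Column maxima: X → 3, Y → 1; minimax = 1.
0 ≠ 1, so there is no saddle point; optimal play is mixed.
Let the row player play R1 with probability p. Expected payoff against X: 0p + 3(1−p) = −3p + 3; against Y: 1p + 0(1−p) = p.
Setting these equal: −3p + 3 = p ⇒ −4p = -3 ⇒ p = 3/4, and the value is (-3)·(3/4) + 3 = 3/4.
For the column player: with q = P(X), equating R1's and R2's payoffs gives −q + 1 = 3q ⇒ q = 1/4.

3/4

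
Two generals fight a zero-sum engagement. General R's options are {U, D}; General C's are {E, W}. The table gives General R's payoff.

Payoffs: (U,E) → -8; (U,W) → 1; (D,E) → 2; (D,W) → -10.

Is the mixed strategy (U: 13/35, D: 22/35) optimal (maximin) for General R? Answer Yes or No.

No

Against E this mix gives (13/35)·(-8) + (22/35)·2 = -12/7.
Against W this mix gives (13/35)·1 + (22/35)·(-10) = -207/35.
General C will play W, holding General R to -207/35. Shifting weight toward the row that does better against W would raise this floor (the equalizing mix achieves -26/7 against both W and E), so the proposed strategy is not optimal.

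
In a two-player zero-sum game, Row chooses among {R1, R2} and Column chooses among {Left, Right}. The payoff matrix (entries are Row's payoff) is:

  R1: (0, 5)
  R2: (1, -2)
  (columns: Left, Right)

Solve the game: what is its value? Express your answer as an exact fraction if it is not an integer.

5/8

Row minima: R1 → 0, R2 → -2; maximin = 0.
Column maxima: Left → 1, Right → 5; minimax = 1.
0 ≠ 1, so there is no saddle point; optimal play is mixed.
Let Row play R1 with probability p. Expected payoff against Left: 0p + 1(1−p) = −p + 1; against Right: 5p + (-2)(1−p) = 7p − 2.
Setting these equal: −p + 1 = 7p − 2 ⇒ −8p = -3 ⇒ p = 3/8, and the value is (-1)·(3/8) + 1 = 5/8.
For Column: with q = P(Left), equating R1's and R2's payoffs gives −5q + 5 = 3q − 2 ⇒ q = 7/8.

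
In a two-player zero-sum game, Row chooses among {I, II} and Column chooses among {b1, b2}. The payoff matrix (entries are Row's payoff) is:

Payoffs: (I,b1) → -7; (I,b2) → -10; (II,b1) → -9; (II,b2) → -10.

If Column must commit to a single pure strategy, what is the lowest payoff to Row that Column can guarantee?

-10

Column maxima: b1 → -7, b2 → -10.
The smallest of these is -10.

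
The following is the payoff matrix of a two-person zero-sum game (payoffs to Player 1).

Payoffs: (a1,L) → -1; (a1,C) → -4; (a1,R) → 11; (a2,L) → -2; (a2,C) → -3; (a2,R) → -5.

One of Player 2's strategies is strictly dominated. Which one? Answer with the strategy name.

L

C holds Player 1's payoff strictly below L in every row: -4 < -1, -3 < -2.
So L is strictly dominated for Player 2.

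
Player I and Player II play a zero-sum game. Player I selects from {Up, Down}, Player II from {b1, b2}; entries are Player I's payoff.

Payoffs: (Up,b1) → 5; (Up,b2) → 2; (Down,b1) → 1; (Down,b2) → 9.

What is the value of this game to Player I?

43/11

Row minima: Up → 2, Down → 1; maximin = 2.
Column maxima: b1 → 5, b2 → 9; minimax = 5.
2 ≠ 5, so there is no saddle point; optimal play is mixed.
Let Player I play Up with probability p. Expected payoff against b1: 5p + 1(1−p) = 4p + 1; against b2: 2p + 9(1−p) = −7p + 9.
Setting these equal: 4p + 1 = −7p + 9 ⇒ 11p = 8 ⇒ p = 8/11, and the value is (4)·(8/11) + 1 = 43/11.
For Player II: with q = P(b1), equating Up's and Down's payoffs gives 3q + 2 = −8q + 9 ⇒ q = 7/11.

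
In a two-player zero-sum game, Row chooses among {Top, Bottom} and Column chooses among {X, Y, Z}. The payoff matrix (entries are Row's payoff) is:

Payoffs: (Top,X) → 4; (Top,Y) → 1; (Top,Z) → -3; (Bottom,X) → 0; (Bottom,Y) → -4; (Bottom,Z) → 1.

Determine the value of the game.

-11/9

Row minima: Top → -3, Bottom → -4; maximin = -3.
Column maxima: X → 4, Y → 1, Z → 1; minimax = 1.
-3 ≠ 1, so there is no saddle point; optimal play is mixed.
X is strictly dominated by Y (it gives Row strictly more in every row), so Column never plays it.
On the remaining 2×2 (Top, Bottom vs Y, Z):
Let Row play Top with probability p. Expected payoff against Y: 1p + (-4)(1−p) = 5p − 4; against Z: (-3)p + 1(1−p) = −4p + 1.
Setting these equal: 5p − 4 = −4p + 1 ⇒ 9p = 5 ⇒ p = 5/9, and the value is (5)·(5/9) − 4 = -11/9.
For Column: with q = P(Y), equating Top's and Bottom's payoffs gives 4q − 3 = −5q + 1 ⇒ q = 4/9.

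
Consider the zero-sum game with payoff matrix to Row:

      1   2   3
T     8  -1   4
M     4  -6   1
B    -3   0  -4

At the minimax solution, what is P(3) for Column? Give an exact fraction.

Row minima: T → -1, M → -6, B → -4; maximin = -1.
Column maxima: 1 → 8, 2 → 0, 3 → 4; minimax = 0.
-1 ≠ 0, so there is no saddle point; optimal play is mixed.
M is strictly dominated by T, so Row never plays it.
1 is strictly dominated by 3 (it gives Row strictly more in every row), so Column never plays it.
On the remaining 2×2 (T, B vs 2, 3):
Let Row play T with probability p. Expected payoff against 2: (-1)p + 0(1−p) = −p; against 3: 4p + (-4)(1−p) = 8p − 4.
Setting these equal: −p = 8p − 4 ⇒ −9p = -4 ⇒ p = 4/9, and the value is (-1)·(4/9) = -4/9.
For Column: with q = P(2), equating T's and B's payoffs gives −5q + 4 = 4q − 4 ⇒ q = 8/9.

1/9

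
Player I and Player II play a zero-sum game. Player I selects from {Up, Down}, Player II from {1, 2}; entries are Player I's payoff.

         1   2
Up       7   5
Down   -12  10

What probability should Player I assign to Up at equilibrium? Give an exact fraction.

11/12

Row minima: Up → 5, Down → -12; maximin = 5.
Column maxima: 1 → 7, 2 → 10; minimax = 7.
5 ≠ 7, so there is no saddle point; optimal play is mixed.
Let Player I play Up with probability p. Expected payoff against 1: 7p + (-12)(1−p) = 19p − 12; against 2: 5p + 10(1−p) = −5p + 10.
Setting these equal: 19p − 12 = −5p + 10 ⇒ 24p = 22 ⇒ p = 11/12, and the value is (19)·(11/12) − 12 = 65/12.
For Player II: with q = P(1), equating Up's and Down's payoffs gives 2q + 5 = −22q + 10 ⇒ q = 5/24.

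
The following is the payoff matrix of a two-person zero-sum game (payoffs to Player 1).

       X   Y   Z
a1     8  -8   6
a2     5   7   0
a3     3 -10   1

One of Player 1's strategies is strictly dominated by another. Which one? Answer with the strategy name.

a1 gives a strictly higher payoff than a3 against every column: 8 > 3, -8 > -10, 6 > 1.
So a3 is strictly dominated and Player 1 never plays it.

a3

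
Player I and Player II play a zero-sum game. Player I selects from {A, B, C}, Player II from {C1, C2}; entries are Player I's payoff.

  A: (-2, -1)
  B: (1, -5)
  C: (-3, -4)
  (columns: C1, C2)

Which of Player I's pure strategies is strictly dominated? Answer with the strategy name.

C

A gives a strictly higher payoff than C against every column: -2 > -3, -1 > -4.
So C is strictly dominated and Player I never plays it.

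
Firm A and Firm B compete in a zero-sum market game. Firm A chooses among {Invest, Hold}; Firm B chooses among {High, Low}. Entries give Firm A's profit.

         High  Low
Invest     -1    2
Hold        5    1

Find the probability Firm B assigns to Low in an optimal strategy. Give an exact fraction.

6/7

Row minima: Invest → -1, Hold → 1; maximin = 1.
Column maxima: High → 5, Low → 2; minimax = 2.
1 ≠ 2, so there is no saddle point; optimal play is mixed.
Let Firm A play Invest with probability p. Expected payoff against High: (-1)p + 5(1−p) = −6p + 5; against Low: 2p + 1(1−p) = p + 1.
Setting these equal: −6p + 5 = p + 1 ⇒ −7p = -4 ⇒ p = 4/7, and the value is (-6)·(4/7) + 5 = 11/7.
For Firm B: with q = P(High), equating Invest's and Hold's payoffs gives −3q + 2 = 4q + 1 ⇒ q = 1/7.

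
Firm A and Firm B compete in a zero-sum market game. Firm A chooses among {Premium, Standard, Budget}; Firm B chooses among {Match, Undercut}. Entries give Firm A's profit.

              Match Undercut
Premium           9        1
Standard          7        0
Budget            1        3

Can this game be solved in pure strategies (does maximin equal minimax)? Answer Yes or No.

No

Row minima: Premium → 1, Standard → 0, Budget → 1; maximin = 1.
Column maxima: Match → 9, Undercut → 3; minimax = 3.
1 ≠ 3, so no pure-strategy equilibrium exists.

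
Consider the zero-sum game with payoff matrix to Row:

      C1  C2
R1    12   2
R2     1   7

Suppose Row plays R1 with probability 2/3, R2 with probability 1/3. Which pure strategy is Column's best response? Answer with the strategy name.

If Column plays C1, Row's expected payoff is (2/3)·12 + (1/3)·1 = 25/3.
If Column plays C2, Row's expected payoff is (2/3)·2 + (1/3)·7 = 11/3.
Column minimizes Row's payoff; the smallest is 11/3, so the best response is C2.

C2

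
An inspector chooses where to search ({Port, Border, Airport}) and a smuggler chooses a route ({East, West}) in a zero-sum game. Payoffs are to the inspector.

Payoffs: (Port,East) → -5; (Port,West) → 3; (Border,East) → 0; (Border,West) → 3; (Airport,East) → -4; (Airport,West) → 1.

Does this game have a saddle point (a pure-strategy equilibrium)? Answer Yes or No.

Yes

Row minima: Port → -5, Border → 0, Airport → -4; maximin = 0.
Column maxima: East → 0, West → 3; minimax = 0.
maximin = minimax = 0, so a saddle point exists.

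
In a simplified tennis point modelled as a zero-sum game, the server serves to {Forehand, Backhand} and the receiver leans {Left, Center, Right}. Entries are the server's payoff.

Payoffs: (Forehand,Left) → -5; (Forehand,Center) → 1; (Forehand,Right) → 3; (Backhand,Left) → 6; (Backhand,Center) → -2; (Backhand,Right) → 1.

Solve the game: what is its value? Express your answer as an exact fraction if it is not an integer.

Row minima: Forehand → -5, Backhand → -2; maximin = -2.
Column maxima: Left → 6, Center → 1, Right → 3; minimax = 1.
-2 ≠ 1, so there is no saddle point; optimal play is mixed.
Right is strictly dominated by Center (it gives the server strictly more in every row), so the receiver never plays it.
On the remaining 2×2 (Forehand, Backhand vs Left, Center):
Let the server play Forehand with probability p. Expected payoff against Left: (-5)p + 6(1−p) = −11p + 6; against Center: 1p + (-2)(1−p) = 3p − 2.
Setting these equal: −11p + 6 = 3p − 2 ⇒ −14p = -8 ⇒ p = 4/7, and the value is (-11)·(4/7) + 6 = -2/7.
For the receiver: with q = P(Left), equating Forehand's and Backhand's payoffs gives −6q + 1 = 8q − 2 ⇒ q = 3/14.

-2/7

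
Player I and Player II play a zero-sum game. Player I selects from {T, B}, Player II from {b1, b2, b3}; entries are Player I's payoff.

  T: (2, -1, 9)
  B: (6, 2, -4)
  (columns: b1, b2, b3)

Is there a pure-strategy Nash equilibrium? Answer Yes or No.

No

Row minima: T → -1, B → -4; maximin = -1.
Column maxima: b1 → 6, b2 → 2, b3 → 9; minimax = 2.
-1 ≠ 2, so no pure-strategy equilibrium exists.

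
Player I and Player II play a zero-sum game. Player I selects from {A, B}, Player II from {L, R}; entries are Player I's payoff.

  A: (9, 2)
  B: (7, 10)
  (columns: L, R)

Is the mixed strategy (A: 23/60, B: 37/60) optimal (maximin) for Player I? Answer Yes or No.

Against L this mix gives (23/60)·9 + (37/60)·7 = 233/30.
Against R this mix gives (23/60)·2 + (37/60)·10 = 104/15.
Player II will play R, holding Player I to 104/15. Shifting weight toward the row that does better against R would raise this floor (the equalizing mix achieves 38/5 against both R and L), so the proposed strategy is not optimal.

No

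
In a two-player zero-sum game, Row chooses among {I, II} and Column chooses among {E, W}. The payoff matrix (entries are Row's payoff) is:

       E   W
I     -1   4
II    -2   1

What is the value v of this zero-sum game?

-1

Row minima: I → -1, II → -2; maximin = -1.
Column maxima: E → -1, W → 4; minimax = -1.
Since maximin = minimax = -1, there is a saddle point and the value is -1.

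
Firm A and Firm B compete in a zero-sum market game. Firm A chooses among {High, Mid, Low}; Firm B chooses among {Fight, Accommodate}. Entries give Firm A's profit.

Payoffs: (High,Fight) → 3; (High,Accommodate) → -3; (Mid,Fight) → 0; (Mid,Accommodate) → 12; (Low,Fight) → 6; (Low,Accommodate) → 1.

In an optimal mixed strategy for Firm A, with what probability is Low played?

12/17

Row minima: High → -3, Mid → 0, Low → 1; maximin = 1.
Column maxima: Fight → 6, Accommodate → 12; minimax = 6.
1 ≠ 6, so there is no saddle point; optimal play is mixed.
High is strictly dominated by Low, so Firm A never plays it.
On the remaining 2×2 (Mid, Low vs Fight, Accommodate):
Let Firm A play Mid with probability p. Expected payoff against Fight: 0p + 6(1−p) = −6p + 6; against Accommodate: 12p + 1(1−p) = 11p + 1.
Setting these equal: −6p + 6 = 11p + 1 ⇒ −17p = -5 ⇒ p = 5/17, and the value is (-6)·(5/17) + 6 = 72/17.
For Firm B: with q = P(Fight), equating Mid's and Low's payoffs gives −12q + 12 = 5q + 1 ⇒ q = 11/17.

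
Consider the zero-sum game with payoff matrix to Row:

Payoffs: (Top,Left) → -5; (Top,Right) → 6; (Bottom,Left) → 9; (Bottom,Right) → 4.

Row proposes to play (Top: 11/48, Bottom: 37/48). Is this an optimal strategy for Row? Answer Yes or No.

Against Left this mix gives (11/48)·(-5) + (37/48)·9 = 139/24.
Against Right this mix gives (11/48)·6 + (37/48)·4 = 107/24.
Column will play Right, holding Row to 107/24. Shifting weight toward the row that does better against Right would raise this floor (the equalizing mix achieves 37/8 against both Right and Left), so the proposed strategy is not optimal.

No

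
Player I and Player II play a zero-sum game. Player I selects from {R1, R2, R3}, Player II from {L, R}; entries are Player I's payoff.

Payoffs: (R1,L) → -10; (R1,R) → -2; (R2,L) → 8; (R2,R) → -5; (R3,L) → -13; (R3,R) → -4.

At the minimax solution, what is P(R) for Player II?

6/7

Row minima: R1 → -10, R2 → -5, R3 → -13; maximin = -5.
Column maxima: L → 8, R → -2; minimax = -2.
-5 ≠ -2, so there is no saddle point; optimal play is mixed.
R3 is strictly dominated by R1, so Player I never plays it.
On the remaining 2×2 (R1, R2 vs L, R):
Let Player I play R1 with probability p. Expected payoff against L: (-10)p + 8(1−p) = −18p + 8; against R: (-2)p + (-5)(1−p) = 3p − 5.
Setting these equal: −18p + 8 = 3p − 5 ⇒ −21p = -13 ⇒ p = 13/21, and the value is (-18)·(13/21) + 8 = -22/7.
For Player II: with q = P(L), equating R1's and R2's payoffs gives −8q − 2 = 13q − 5 ⇒ q = 1/7.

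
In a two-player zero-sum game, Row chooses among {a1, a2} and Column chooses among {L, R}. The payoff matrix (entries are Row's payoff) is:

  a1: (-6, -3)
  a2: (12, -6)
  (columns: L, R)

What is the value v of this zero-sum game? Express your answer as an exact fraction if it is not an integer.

-24/7

Row minima: a1 → -6, a2 → -6; maximin = -6.
Column maxima: L → 12, R → -3; minimax = -3.
-6 ≠ -3, so there is no saddle point; optimal play is mixed.
Let Row play a1 with probability p. Expected payoff against L: (-6)p + 12(1−p) = −18p + 12; against R: (-3)p + (-6)(1−p) = 3p − 6.
Setting these equal: −18p + 12 = 3p − 6 ⇒ −21p = -18 ⇒ p = 6/7, and the value is (-18)·(6/7) + 12 = -24/7.
For Column: with q = P(L), equating a1's and a2's payoffs gives −3q − 3 = 18q − 6 ⇒ q = 1/7.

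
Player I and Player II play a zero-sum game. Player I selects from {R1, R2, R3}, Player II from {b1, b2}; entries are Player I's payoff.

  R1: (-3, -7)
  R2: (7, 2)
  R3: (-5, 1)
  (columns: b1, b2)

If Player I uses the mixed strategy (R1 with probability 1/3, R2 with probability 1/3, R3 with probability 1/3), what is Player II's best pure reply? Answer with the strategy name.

b2

If Player II plays b1, Player I's expected payoff is (1/3)·(-3) + (1/3)·7 + (1/3)·(-5) = -1/3.
If Player II plays b2, Player I's expected payoff is (1/3)·(-7) + (1/3)·2 + (1/3)·1 = -4/3.
Player II minimizes Player I's payoff; the smallest is -4/3, so the best response is b2.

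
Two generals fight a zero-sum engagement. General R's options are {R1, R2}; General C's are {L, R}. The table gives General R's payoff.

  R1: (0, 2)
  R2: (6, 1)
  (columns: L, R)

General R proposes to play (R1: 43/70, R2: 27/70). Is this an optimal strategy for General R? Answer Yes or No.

No

Against L this mix gives (43/70)·0 + (27/70)·6 = 81/35.
Against R this mix gives (43/70)·2 + (27/70)·1 = 113/70.
General C will play R, holding General R to 113/70. Shifting weight toward the row that does better against R would raise this floor (the equalizing mix achieves 12/7 against both R and L), so the proposed strategy is not optimal.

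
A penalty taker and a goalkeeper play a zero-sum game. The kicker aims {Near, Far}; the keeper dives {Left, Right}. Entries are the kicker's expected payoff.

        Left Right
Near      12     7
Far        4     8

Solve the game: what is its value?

Row minima: Near → 7, Far → 4; maximin = 7.
Column maxima: Left → 12, Right → 8; minimax = 8.
7 ≠ 8, so there is no saddle point; optimal play is mixed.
Let the kicker play Near with probability p. Expected payoff against Left: 12p + 4(1−p) = 8p + 4; against Right: 7p + 8(1−p) = −p + 8.
Setting these equal: 8p + 4 = −p + 8 ⇒ 9p = 4 ⇒ p = 4/9, and the value is (8)·(4/9) + 4 = 68/9.
For the keeper: with q = P(Left), equating Near's and Far's payoffs gives 5q + 7 = −4q + 8 ⇒ q = 1/9.

68/9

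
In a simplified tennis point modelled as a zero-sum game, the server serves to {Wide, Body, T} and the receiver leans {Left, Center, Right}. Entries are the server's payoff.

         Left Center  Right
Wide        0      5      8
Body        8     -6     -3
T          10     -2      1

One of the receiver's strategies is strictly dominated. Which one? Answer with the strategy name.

Center holds the server's payoff strictly below Right in every row: 5 < 8, -6 < -3, -2 < 1.
So Right is strictly dominated for the receiver.

Right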